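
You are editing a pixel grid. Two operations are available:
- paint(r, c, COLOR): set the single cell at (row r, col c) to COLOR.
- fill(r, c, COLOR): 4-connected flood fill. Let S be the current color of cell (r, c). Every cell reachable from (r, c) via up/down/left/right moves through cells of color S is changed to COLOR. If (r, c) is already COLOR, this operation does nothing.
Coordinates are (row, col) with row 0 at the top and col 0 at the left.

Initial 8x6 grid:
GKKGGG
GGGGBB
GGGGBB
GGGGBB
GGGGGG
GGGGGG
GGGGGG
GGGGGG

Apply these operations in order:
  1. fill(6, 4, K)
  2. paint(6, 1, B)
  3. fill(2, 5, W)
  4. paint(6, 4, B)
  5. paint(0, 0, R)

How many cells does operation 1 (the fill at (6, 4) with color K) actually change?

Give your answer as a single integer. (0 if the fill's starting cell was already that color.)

Answer: 40

Derivation:
After op 1 fill(6,4,K) [40 cells changed]:
KKKKKK
KKKKBB
KKKKBB
KKKKBB
KKKKKK
KKKKKK
KKKKKK
KKKKKK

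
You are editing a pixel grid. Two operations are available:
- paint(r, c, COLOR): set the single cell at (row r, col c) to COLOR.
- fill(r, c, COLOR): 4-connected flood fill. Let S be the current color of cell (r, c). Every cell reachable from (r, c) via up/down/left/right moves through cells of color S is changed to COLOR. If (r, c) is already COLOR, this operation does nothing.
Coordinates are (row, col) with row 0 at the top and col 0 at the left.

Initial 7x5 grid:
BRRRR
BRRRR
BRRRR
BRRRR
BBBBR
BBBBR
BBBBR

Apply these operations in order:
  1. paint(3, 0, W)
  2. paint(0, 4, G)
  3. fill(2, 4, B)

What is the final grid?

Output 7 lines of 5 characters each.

After op 1 paint(3,0,W):
BRRRR
BRRRR
BRRRR
WRRRR
BBBBR
BBBBR
BBBBR
After op 2 paint(0,4,G):
BRRRG
BRRRR
BRRRR
WRRRR
BBBBR
BBBBR
BBBBR
After op 3 fill(2,4,B) [18 cells changed]:
BBBBG
BBBBB
BBBBB
WBBBB
BBBBB
BBBBB
BBBBB

Answer: BBBBG
BBBBB
BBBBB
WBBBB
BBBBB
BBBBB
BBBBB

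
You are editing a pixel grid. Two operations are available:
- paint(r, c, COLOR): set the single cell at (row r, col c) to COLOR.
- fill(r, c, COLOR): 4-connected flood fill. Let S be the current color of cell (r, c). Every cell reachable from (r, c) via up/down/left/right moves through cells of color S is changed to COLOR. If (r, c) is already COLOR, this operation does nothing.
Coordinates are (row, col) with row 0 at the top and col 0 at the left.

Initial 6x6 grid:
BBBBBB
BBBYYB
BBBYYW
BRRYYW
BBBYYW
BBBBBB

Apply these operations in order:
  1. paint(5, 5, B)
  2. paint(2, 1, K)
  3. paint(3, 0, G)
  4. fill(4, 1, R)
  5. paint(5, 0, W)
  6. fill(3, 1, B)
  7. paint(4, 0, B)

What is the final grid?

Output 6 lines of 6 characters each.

Answer: BBBBBB
BBBYYB
BKBYYW
GBBYYW
BBBYYW
WBBBBB

Derivation:
After op 1 paint(5,5,B):
BBBBBB
BBBYYB
BBBYYW
BRRYYW
BBBYYW
BBBBBB
After op 2 paint(2,1,K):
BBBBBB
BBBYYB
BKBYYW
BRRYYW
BBBYYW
BBBBBB
After op 3 paint(3,0,G):
BBBBBB
BBBYYB
BKBYYW
GRRYYW
BBBYYW
BBBBBB
After op 4 fill(4,1,R) [9 cells changed]:
BBBBBB
BBBYYB
BKBYYW
GRRYYW
RRRYYW
RRRRRR
After op 5 paint(5,0,W):
BBBBBB
BBBYYB
BKBYYW
GRRYYW
RRRYYW
WRRRRR
After op 6 fill(3,1,B) [10 cells changed]:
BBBBBB
BBBYYB
BKBYYW
GBBYYW
BBBYYW
WBBBBB
After op 7 paint(4,0,B):
BBBBBB
BBBYYB
BKBYYW
GBBYYW
BBBYYW
WBBBBB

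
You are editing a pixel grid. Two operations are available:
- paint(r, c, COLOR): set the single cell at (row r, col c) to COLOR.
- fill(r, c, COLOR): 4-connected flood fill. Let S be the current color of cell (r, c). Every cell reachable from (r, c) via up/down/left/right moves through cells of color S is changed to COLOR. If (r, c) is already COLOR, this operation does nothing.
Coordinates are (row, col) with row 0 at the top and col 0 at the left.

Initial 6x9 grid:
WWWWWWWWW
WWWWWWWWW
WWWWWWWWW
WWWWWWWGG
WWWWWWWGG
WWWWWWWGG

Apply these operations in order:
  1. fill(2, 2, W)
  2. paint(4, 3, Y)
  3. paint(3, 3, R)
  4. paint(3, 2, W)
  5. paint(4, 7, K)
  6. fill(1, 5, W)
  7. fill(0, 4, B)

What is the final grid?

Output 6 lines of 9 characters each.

Answer: BBBBBBBBB
BBBBBBBBB
BBBBBBBBB
BBBRBBBGG
BBBYBBBKG
BBBBBBBGG

Derivation:
After op 1 fill(2,2,W) [0 cells changed]:
WWWWWWWWW
WWWWWWWWW
WWWWWWWWW
WWWWWWWGG
WWWWWWWGG
WWWWWWWGG
After op 2 paint(4,3,Y):
WWWWWWWWW
WWWWWWWWW
WWWWWWWWW
WWWWWWWGG
WWWYWWWGG
WWWWWWWGG
After op 3 paint(3,3,R):
WWWWWWWWW
WWWWWWWWW
WWWWWWWWW
WWWRWWWGG
WWWYWWWGG
WWWWWWWGG
After op 4 paint(3,2,W):
WWWWWWWWW
WWWWWWWWW
WWWWWWWWW
WWWRWWWGG
WWWYWWWGG
WWWWWWWGG
After op 5 paint(4,7,K):
WWWWWWWWW
WWWWWWWWW
WWWWWWWWW
WWWRWWWGG
WWWYWWWKG
WWWWWWWGG
After op 6 fill(1,5,W) [0 cells changed]:
WWWWWWWWW
WWWWWWWWW
WWWWWWWWW
WWWRWWWGG
WWWYWWWKG
WWWWWWWGG
After op 7 fill(0,4,B) [46 cells changed]:
BBBBBBBBB
BBBBBBBBB
BBBBBBBBB
BBBRBBBGG
BBBYBBBKG
BBBBBBBGG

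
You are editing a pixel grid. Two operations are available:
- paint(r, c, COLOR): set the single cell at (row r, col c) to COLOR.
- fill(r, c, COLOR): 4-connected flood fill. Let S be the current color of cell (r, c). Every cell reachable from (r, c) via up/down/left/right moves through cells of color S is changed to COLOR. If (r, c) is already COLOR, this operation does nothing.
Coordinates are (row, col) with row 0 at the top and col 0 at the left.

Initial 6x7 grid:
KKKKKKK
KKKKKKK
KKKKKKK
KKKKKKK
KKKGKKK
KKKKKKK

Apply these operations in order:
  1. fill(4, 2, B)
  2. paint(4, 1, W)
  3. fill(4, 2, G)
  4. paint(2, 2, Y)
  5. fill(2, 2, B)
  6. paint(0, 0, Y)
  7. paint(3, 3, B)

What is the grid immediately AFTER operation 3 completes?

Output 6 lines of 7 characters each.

Answer: GGGGGGG
GGGGGGG
GGGGGGG
GGGGGGG
GWGGGGG
GGGGGGG

Derivation:
After op 1 fill(4,2,B) [41 cells changed]:
BBBBBBB
BBBBBBB
BBBBBBB
BBBBBBB
BBBGBBB
BBBBBBB
After op 2 paint(4,1,W):
BBBBBBB
BBBBBBB
BBBBBBB
BBBBBBB
BWBGBBB
BBBBBBB
After op 3 fill(4,2,G) [40 cells changed]:
GGGGGGG
GGGGGGG
GGGGGGG
GGGGGGG
GWGGGGG
GGGGGGG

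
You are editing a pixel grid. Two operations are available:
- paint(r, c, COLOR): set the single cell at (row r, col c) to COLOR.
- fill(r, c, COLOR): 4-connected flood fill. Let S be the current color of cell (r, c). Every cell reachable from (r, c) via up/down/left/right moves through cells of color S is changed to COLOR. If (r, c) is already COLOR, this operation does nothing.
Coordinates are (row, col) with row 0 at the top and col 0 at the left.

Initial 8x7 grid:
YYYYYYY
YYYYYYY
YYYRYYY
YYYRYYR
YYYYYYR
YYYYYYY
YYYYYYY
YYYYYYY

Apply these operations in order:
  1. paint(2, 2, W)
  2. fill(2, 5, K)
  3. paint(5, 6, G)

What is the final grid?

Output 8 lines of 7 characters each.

Answer: KKKKKKK
KKKKKKK
KKWRKKK
KKKRKKR
KKKKKKR
KKKKKKG
KKKKKKK
KKKKKKK

Derivation:
After op 1 paint(2,2,W):
YYYYYYY
YYYYYYY
YYWRYYY
YYYRYYR
YYYYYYR
YYYYYYY
YYYYYYY
YYYYYYY
After op 2 fill(2,5,K) [51 cells changed]:
KKKKKKK
KKKKKKK
KKWRKKK
KKKRKKR
KKKKKKR
KKKKKKK
KKKKKKK
KKKKKKK
After op 3 paint(5,6,G):
KKKKKKK
KKKKKKK
KKWRKKK
KKKRKKR
KKKKKKR
KKKKKKG
KKKKKKK
KKKKKKK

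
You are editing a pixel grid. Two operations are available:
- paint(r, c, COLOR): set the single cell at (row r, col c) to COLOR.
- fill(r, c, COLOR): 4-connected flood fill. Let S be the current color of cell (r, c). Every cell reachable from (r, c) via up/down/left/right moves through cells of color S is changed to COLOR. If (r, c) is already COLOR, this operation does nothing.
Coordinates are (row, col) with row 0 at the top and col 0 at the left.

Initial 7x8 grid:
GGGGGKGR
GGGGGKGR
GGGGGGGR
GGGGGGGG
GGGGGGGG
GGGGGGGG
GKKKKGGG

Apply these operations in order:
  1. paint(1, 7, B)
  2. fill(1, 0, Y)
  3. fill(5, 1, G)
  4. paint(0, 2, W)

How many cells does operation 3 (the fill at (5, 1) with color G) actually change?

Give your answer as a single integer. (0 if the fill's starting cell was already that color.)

Answer: 47

Derivation:
After op 1 paint(1,7,B):
GGGGGKGR
GGGGGKGB
GGGGGGGR
GGGGGGGG
GGGGGGGG
GGGGGGGG
GKKKKGGG
After op 2 fill(1,0,Y) [47 cells changed]:
YYYYYKYR
YYYYYKYB
YYYYYYYR
YYYYYYYY
YYYYYYYY
YYYYYYYY
YKKKKYYY
After op 3 fill(5,1,G) [47 cells changed]:
GGGGGKGR
GGGGGKGB
GGGGGGGR
GGGGGGGG
GGGGGGGG
GGGGGGGG
GKKKKGGG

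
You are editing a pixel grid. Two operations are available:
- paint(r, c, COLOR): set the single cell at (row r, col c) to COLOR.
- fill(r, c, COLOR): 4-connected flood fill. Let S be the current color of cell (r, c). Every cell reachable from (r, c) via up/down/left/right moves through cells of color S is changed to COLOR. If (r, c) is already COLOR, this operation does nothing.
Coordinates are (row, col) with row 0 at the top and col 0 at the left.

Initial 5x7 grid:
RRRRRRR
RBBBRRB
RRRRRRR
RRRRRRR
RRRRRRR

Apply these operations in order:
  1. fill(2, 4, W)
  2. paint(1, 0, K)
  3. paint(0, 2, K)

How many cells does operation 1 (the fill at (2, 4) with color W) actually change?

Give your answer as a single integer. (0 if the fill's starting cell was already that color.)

After op 1 fill(2,4,W) [31 cells changed]:
WWWWWWW
WBBBWWB
WWWWWWW
WWWWWWW
WWWWWWW

Answer: 31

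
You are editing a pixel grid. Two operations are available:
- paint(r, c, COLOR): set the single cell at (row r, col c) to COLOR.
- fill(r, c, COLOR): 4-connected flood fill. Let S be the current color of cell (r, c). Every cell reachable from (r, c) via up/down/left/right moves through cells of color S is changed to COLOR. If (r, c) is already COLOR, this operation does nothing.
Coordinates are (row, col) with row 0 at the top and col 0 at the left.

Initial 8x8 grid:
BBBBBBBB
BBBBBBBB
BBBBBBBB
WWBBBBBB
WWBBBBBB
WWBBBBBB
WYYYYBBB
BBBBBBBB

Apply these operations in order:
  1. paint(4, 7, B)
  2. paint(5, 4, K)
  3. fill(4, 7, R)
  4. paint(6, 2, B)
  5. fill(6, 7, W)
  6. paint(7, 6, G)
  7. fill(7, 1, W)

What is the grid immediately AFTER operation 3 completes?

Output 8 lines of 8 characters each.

Answer: RRRRRRRR
RRRRRRRR
RRRRRRRR
WWRRRRRR
WWRRRRRR
WWRRKRRR
WYYYYRRR
RRRRRRRR

Derivation:
After op 1 paint(4,7,B):
BBBBBBBB
BBBBBBBB
BBBBBBBB
WWBBBBBB
WWBBBBBB
WWBBBBBB
WYYYYBBB
BBBBBBBB
After op 2 paint(5,4,K):
BBBBBBBB
BBBBBBBB
BBBBBBBB
WWBBBBBB
WWBBBBBB
WWBBKBBB
WYYYYBBB
BBBBBBBB
After op 3 fill(4,7,R) [52 cells changed]:
RRRRRRRR
RRRRRRRR
RRRRRRRR
WWRRRRRR
WWRRRRRR
WWRRKRRR
WYYYYRRR
RRRRRRRR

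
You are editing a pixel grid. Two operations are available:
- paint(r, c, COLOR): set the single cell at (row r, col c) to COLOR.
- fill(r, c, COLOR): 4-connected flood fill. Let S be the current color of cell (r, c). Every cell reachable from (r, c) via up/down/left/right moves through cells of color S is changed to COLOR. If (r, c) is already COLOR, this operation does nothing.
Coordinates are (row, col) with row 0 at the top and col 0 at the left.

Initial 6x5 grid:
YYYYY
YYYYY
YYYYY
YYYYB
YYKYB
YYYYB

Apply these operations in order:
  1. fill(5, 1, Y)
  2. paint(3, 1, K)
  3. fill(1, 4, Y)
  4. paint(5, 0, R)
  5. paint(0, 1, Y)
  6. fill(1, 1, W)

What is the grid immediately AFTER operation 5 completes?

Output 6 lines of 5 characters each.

After op 1 fill(5,1,Y) [0 cells changed]:
YYYYY
YYYYY
YYYYY
YYYYB
YYKYB
YYYYB
After op 2 paint(3,1,K):
YYYYY
YYYYY
YYYYY
YKYYB
YYKYB
YYYYB
After op 3 fill(1,4,Y) [0 cells changed]:
YYYYY
YYYYY
YYYYY
YKYYB
YYKYB
YYYYB
After op 4 paint(5,0,R):
YYYYY
YYYYY
YYYYY
YKYYB
YYKYB
RYYYB
After op 5 paint(0,1,Y):
YYYYY
YYYYY
YYYYY
YKYYB
YYKYB
RYYYB

Answer: YYYYY
YYYYY
YYYYY
YKYYB
YYKYB
RYYYB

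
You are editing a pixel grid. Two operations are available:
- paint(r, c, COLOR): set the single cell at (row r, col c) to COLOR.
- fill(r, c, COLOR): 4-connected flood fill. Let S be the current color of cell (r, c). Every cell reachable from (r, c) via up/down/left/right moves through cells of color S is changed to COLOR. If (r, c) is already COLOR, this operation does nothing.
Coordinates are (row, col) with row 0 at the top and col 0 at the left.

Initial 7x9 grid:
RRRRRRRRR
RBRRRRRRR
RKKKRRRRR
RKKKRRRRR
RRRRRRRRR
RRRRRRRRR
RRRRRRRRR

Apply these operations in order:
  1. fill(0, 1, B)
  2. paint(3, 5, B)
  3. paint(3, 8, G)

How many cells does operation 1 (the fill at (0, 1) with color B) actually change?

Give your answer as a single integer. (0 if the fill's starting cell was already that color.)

Answer: 56

Derivation:
After op 1 fill(0,1,B) [56 cells changed]:
BBBBBBBBB
BBBBBBBBB
BKKKBBBBB
BKKKBBBBB
BBBBBBBBB
BBBBBBBBB
BBBBBBBBB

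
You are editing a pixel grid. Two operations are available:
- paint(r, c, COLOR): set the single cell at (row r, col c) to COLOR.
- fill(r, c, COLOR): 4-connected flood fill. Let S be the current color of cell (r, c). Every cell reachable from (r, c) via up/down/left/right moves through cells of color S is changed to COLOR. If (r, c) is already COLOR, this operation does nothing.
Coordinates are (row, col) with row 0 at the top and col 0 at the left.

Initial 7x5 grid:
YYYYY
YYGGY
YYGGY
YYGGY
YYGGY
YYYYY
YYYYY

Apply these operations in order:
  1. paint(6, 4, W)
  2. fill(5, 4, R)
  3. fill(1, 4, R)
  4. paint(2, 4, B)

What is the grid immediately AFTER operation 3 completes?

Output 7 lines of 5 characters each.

After op 1 paint(6,4,W):
YYYYY
YYGGY
YYGGY
YYGGY
YYGGY
YYYYY
YYYYW
After op 2 fill(5,4,R) [26 cells changed]:
RRRRR
RRGGR
RRGGR
RRGGR
RRGGR
RRRRR
RRRRW
After op 3 fill(1,4,R) [0 cells changed]:
RRRRR
RRGGR
RRGGR
RRGGR
RRGGR
RRRRR
RRRRW

Answer: RRRRR
RRGGR
RRGGR
RRGGR
RRGGR
RRRRR
RRRRW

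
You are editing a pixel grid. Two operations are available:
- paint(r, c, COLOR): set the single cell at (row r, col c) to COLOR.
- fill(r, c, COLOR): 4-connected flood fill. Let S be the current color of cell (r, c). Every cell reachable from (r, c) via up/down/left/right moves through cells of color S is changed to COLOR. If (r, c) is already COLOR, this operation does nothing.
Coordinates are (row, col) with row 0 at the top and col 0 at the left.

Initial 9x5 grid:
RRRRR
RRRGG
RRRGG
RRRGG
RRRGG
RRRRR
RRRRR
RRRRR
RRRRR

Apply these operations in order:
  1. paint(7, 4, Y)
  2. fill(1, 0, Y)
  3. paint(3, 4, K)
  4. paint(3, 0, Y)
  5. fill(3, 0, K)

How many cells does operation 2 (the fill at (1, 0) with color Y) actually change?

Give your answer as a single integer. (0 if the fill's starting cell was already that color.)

After op 1 paint(7,4,Y):
RRRRR
RRRGG
RRRGG
RRRGG
RRRGG
RRRRR
RRRRR
RRRRY
RRRRR
After op 2 fill(1,0,Y) [36 cells changed]:
YYYYY
YYYGG
YYYGG
YYYGG
YYYGG
YYYYY
YYYYY
YYYYY
YYYYY

Answer: 36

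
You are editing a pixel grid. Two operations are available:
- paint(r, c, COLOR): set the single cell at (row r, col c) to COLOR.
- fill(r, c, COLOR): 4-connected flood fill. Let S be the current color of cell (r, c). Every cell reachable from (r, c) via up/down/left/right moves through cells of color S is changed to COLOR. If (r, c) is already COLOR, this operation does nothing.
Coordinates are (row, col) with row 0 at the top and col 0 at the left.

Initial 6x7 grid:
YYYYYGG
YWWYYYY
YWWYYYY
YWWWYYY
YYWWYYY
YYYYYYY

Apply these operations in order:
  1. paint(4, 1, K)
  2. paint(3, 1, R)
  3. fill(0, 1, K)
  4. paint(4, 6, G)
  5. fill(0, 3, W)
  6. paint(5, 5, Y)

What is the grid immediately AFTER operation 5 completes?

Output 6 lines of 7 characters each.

Answer: WWWWWGG
WWWWWWW
WWWWWWW
WRWWWWW
WWWWWWG
WWWWWWW

Derivation:
After op 1 paint(4,1,K):
YYYYYGG
YWWYYYY
YWWYYYY
YWWWYYY
YKWWYYY
YYYYYYY
After op 2 paint(3,1,R):
YYYYYGG
YWWYYYY
YWWYYYY
YRWWYYY
YKWWYYY
YYYYYYY
After op 3 fill(0,1,K) [30 cells changed]:
KKKKKGG
KWWKKKK
KWWKKKK
KRWWKKK
KKWWKKK
KKKKKKK
After op 4 paint(4,6,G):
KKKKKGG
KWWKKKK
KWWKKKK
KRWWKKK
KKWWKKG
KKKKKKK
After op 5 fill(0,3,W) [30 cells changed]:
WWWWWGG
WWWWWWW
WWWWWWW
WRWWWWW
WWWWWWG
WWWWWWW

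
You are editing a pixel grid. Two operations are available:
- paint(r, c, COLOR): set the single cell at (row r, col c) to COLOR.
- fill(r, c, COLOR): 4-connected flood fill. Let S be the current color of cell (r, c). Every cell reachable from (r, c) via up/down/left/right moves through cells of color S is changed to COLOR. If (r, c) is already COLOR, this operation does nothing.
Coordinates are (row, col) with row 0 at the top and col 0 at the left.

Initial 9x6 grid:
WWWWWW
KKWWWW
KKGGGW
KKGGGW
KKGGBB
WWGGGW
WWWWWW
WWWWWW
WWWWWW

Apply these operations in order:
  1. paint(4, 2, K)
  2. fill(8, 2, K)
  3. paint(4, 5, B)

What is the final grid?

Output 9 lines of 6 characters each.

After op 1 paint(4,2,K):
WWWWWW
KKWWWW
KKGGGW
KKGGGW
KKKGBB
WWGGGW
WWWWWW
WWWWWW
WWWWWW
After op 2 fill(8,2,K) [21 cells changed]:
WWWWWW
KKWWWW
KKGGGW
KKGGGW
KKKGBB
KKGGGK
KKKKKK
KKKKKK
KKKKKK
After op 3 paint(4,5,B):
WWWWWW
KKWWWW
KKGGGW
KKGGGW
KKKGBB
KKGGGK
KKKKKK
KKKKKK
KKKKKK

Answer: WWWWWW
KKWWWW
KKGGGW
KKGGGW
KKKGBB
KKGGGK
KKKKKK
KKKKKK
KKKKKK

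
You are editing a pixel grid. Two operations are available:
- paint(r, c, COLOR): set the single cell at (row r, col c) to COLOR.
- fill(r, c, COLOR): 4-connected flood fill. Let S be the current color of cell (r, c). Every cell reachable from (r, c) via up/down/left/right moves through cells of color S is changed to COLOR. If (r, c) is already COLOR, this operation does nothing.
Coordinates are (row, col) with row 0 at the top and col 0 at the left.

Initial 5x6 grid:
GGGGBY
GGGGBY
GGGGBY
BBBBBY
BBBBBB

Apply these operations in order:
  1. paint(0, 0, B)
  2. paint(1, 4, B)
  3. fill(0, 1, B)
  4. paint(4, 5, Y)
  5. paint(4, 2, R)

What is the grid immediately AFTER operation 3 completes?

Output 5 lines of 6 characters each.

After op 1 paint(0,0,B):
BGGGBY
GGGGBY
GGGGBY
BBBBBY
BBBBBB
After op 2 paint(1,4,B):
BGGGBY
GGGGBY
GGGGBY
BBBBBY
BBBBBB
After op 3 fill(0,1,B) [11 cells changed]:
BBBBBY
BBBBBY
BBBBBY
BBBBBY
BBBBBB

Answer: BBBBBY
BBBBBY
BBBBBY
BBBBBY
BBBBBB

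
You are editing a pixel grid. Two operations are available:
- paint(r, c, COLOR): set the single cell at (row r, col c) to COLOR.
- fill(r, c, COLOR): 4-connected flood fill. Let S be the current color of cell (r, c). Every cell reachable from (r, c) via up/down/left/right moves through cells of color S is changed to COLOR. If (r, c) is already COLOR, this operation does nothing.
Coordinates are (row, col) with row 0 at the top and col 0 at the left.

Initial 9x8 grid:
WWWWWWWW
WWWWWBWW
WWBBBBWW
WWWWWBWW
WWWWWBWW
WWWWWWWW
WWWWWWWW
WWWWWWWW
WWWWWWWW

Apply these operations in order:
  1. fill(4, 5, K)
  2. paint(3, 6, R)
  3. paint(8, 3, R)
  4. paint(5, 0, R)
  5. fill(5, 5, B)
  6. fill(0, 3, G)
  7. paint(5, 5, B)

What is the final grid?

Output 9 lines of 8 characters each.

After op 1 fill(4,5,K) [7 cells changed]:
WWWWWWWW
WWWWWKWW
WWKKKKWW
WWWWWKWW
WWWWWKWW
WWWWWWWW
WWWWWWWW
WWWWWWWW
WWWWWWWW
After op 2 paint(3,6,R):
WWWWWWWW
WWWWWKWW
WWKKKKWW
WWWWWKRW
WWWWWKWW
WWWWWWWW
WWWWWWWW
WWWWWWWW
WWWWWWWW
After op 3 paint(8,3,R):
WWWWWWWW
WWWWWKWW
WWKKKKWW
WWWWWKRW
WWWWWKWW
WWWWWWWW
WWWWWWWW
WWWWWWWW
WWWRWWWW
After op 4 paint(5,0,R):
WWWWWWWW
WWWWWKWW
WWKKKKWW
WWWWWKRW
WWWWWKWW
RWWWWWWW
WWWWWWWW
WWWWWWWW
WWWRWWWW
After op 5 fill(5,5,B) [62 cells changed]:
BBBBBBBB
BBBBBKBB
BBKKKKBB
BBBBBKRB
BBBBBKBB
RBBBBBBB
BBBBBBBB
BBBBBBBB
BBBRBBBB
After op 6 fill(0,3,G) [62 cells changed]:
GGGGGGGG
GGGGGKGG
GGKKKKGG
GGGGGKRG
GGGGGKGG
RGGGGGGG
GGGGGGGG
GGGGGGGG
GGGRGGGG
After op 7 paint(5,5,B):
GGGGGGGG
GGGGGKGG
GGKKKKGG
GGGGGKRG
GGGGGKGG
RGGGGBGG
GGGGGGGG
GGGGGGGG
GGGRGGGG

Answer: GGGGGGGG
GGGGGKGG
GGKKKKGG
GGGGGKRG
GGGGGKGG
RGGGGBGG
GGGGGGGG
GGGGGGGG
GGGRGGGG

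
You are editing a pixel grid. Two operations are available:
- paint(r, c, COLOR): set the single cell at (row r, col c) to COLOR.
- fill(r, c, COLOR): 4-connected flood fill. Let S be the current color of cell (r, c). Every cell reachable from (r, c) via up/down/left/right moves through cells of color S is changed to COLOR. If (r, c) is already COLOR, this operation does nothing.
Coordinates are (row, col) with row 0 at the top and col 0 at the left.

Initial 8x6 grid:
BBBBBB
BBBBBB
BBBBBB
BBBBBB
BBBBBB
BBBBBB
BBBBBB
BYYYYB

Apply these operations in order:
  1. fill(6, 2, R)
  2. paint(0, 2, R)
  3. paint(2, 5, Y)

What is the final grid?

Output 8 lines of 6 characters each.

After op 1 fill(6,2,R) [44 cells changed]:
RRRRRR
RRRRRR
RRRRRR
RRRRRR
RRRRRR
RRRRRR
RRRRRR
RYYYYR
After op 2 paint(0,2,R):
RRRRRR
RRRRRR
RRRRRR
RRRRRR
RRRRRR
RRRRRR
RRRRRR
RYYYYR
After op 3 paint(2,5,Y):
RRRRRR
RRRRRR
RRRRRY
RRRRRR
RRRRRR
RRRRRR
RRRRRR
RYYYYR

Answer: RRRRRR
RRRRRR
RRRRRY
RRRRRR
RRRRRR
RRRRRR
RRRRRR
RYYYYR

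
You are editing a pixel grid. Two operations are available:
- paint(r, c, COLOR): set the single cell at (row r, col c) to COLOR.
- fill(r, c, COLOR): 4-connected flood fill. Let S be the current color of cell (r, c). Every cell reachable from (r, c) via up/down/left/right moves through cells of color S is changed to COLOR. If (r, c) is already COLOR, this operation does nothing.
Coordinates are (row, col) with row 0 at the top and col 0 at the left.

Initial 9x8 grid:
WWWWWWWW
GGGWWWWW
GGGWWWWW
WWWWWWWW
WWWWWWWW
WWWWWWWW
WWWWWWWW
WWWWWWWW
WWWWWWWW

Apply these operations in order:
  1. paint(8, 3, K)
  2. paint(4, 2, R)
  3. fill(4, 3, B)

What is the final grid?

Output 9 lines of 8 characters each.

After op 1 paint(8,3,K):
WWWWWWWW
GGGWWWWW
GGGWWWWW
WWWWWWWW
WWWWWWWW
WWWWWWWW
WWWWWWWW
WWWWWWWW
WWWKWWWW
After op 2 paint(4,2,R):
WWWWWWWW
GGGWWWWW
GGGWWWWW
WWWWWWWW
WWRWWWWW
WWWWWWWW
WWWWWWWW
WWWWWWWW
WWWKWWWW
After op 3 fill(4,3,B) [64 cells changed]:
BBBBBBBB
GGGBBBBB
GGGBBBBB
BBBBBBBB
BBRBBBBB
BBBBBBBB
BBBBBBBB
BBBBBBBB
BBBKBBBB

Answer: BBBBBBBB
GGGBBBBB
GGGBBBBB
BBBBBBBB
BBRBBBBB
BBBBBBBB
BBBBBBBB
BBBBBBBB
BBBKBBBB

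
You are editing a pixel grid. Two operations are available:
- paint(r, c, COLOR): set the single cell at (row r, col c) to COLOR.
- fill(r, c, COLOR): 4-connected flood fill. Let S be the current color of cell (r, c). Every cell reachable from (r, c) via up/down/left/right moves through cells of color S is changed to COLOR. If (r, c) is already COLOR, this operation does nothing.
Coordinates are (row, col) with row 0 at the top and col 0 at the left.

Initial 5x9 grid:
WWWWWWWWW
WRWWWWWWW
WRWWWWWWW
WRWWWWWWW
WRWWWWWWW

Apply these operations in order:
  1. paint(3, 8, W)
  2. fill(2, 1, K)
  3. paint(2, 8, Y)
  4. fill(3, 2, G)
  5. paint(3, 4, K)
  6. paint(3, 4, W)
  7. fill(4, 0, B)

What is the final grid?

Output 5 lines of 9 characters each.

After op 1 paint(3,8,W):
WWWWWWWWW
WRWWWWWWW
WRWWWWWWW
WRWWWWWWW
WRWWWWWWW
After op 2 fill(2,1,K) [4 cells changed]:
WWWWWWWWW
WKWWWWWWW
WKWWWWWWW
WKWWWWWWW
WKWWWWWWW
After op 3 paint(2,8,Y):
WWWWWWWWW
WKWWWWWWW
WKWWWWWWY
WKWWWWWWW
WKWWWWWWW
After op 4 fill(3,2,G) [40 cells changed]:
GGGGGGGGG
GKGGGGGGG
GKGGGGGGY
GKGGGGGGG
GKGGGGGGG
After op 5 paint(3,4,K):
GGGGGGGGG
GKGGGGGGG
GKGGGGGGY
GKGGKGGGG
GKGGGGGGG
After op 6 paint(3,4,W):
GGGGGGGGG
GKGGGGGGG
GKGGGGGGY
GKGGWGGGG
GKGGGGGGG
After op 7 fill(4,0,B) [39 cells changed]:
BBBBBBBBB
BKBBBBBBB
BKBBBBBBY
BKBBWBBBB
BKBBBBBBB

Answer: BBBBBBBBB
BKBBBBBBB
BKBBBBBBY
BKBBWBBBB
BKBBBBBBB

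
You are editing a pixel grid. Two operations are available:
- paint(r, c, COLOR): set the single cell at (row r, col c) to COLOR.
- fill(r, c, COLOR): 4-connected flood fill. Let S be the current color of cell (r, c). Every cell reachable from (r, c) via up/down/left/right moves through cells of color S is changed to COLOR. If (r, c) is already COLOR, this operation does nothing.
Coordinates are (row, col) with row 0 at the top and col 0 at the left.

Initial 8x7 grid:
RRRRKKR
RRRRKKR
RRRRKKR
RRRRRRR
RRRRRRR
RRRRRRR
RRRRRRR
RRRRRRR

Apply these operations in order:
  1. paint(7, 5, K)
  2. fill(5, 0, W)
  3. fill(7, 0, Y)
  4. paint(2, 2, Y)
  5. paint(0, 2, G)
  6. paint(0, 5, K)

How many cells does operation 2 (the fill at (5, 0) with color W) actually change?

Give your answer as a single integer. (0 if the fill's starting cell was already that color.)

After op 1 paint(7,5,K):
RRRRKKR
RRRRKKR
RRRRKKR
RRRRRRR
RRRRRRR
RRRRRRR
RRRRRRR
RRRRRKR
After op 2 fill(5,0,W) [49 cells changed]:
WWWWKKW
WWWWKKW
WWWWKKW
WWWWWWW
WWWWWWW
WWWWWWW
WWWWWWW
WWWWWKW

Answer: 49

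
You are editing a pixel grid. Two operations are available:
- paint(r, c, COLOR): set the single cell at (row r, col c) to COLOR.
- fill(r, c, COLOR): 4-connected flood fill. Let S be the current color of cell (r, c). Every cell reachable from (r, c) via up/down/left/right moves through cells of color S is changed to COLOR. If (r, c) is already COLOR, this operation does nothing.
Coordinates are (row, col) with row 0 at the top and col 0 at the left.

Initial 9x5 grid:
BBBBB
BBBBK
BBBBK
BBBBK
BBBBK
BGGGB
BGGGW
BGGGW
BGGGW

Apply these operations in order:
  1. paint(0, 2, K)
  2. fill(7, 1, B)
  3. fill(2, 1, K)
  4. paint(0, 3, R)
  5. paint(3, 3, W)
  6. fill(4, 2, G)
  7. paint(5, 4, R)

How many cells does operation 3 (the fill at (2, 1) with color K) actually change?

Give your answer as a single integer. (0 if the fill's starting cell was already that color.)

After op 1 paint(0,2,K):
BBKBB
BBBBK
BBBBK
BBBBK
BBBBK
BGGGB
BGGGW
BGGGW
BGGGW
After op 2 fill(7,1,B) [12 cells changed]:
BBKBB
BBBBK
BBBBK
BBBBK
BBBBK
BBBBB
BBBBW
BBBBW
BBBBW
After op 3 fill(2,1,K) [37 cells changed]:
KKKKK
KKKKK
KKKKK
KKKKK
KKKKK
KKKKK
KKKKW
KKKKW
KKKKW

Answer: 37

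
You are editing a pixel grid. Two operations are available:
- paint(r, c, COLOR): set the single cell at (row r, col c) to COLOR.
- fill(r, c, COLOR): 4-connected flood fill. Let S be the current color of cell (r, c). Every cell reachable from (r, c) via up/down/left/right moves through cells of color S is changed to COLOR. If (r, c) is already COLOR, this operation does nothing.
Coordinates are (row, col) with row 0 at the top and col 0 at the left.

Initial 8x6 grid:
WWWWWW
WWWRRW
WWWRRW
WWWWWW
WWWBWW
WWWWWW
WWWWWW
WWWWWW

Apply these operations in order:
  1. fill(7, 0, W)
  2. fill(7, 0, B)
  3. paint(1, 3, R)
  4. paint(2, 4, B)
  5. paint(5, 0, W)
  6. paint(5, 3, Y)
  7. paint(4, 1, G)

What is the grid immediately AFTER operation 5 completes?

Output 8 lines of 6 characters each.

After op 1 fill(7,0,W) [0 cells changed]:
WWWWWW
WWWRRW
WWWRRW
WWWWWW
WWWBWW
WWWWWW
WWWWWW
WWWWWW
After op 2 fill(7,0,B) [43 cells changed]:
BBBBBB
BBBRRB
BBBRRB
BBBBBB
BBBBBB
BBBBBB
BBBBBB
BBBBBB
After op 3 paint(1,3,R):
BBBBBB
BBBRRB
BBBRRB
BBBBBB
BBBBBB
BBBBBB
BBBBBB
BBBBBB
After op 4 paint(2,4,B):
BBBBBB
BBBRRB
BBBRBB
BBBBBB
BBBBBB
BBBBBB
BBBBBB
BBBBBB
After op 5 paint(5,0,W):
BBBBBB
BBBRRB
BBBRBB
BBBBBB
BBBBBB
WBBBBB
BBBBBB
BBBBBB

Answer: BBBBBB
BBBRRB
BBBRBB
BBBBBB
BBBBBB
WBBBBB
BBBBBB
BBBBBB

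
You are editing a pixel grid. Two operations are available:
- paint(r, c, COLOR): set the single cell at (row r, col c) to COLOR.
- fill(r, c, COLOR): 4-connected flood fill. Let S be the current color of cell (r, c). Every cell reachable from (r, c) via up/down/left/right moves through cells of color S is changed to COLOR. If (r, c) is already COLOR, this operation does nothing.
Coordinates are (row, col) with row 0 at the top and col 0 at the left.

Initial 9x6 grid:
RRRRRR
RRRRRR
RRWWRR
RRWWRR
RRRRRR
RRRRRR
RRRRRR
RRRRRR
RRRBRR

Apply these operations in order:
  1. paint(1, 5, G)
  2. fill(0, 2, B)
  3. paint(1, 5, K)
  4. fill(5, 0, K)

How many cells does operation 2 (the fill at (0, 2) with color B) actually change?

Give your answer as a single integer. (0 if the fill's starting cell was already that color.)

After op 1 paint(1,5,G):
RRRRRR
RRRRRG
RRWWRR
RRWWRR
RRRRRR
RRRRRR
RRRRRR
RRRRRR
RRRBRR
After op 2 fill(0,2,B) [48 cells changed]:
BBBBBB
BBBBBG
BBWWBB
BBWWBB
BBBBBB
BBBBBB
BBBBBB
BBBBBB
BBBBBB

Answer: 48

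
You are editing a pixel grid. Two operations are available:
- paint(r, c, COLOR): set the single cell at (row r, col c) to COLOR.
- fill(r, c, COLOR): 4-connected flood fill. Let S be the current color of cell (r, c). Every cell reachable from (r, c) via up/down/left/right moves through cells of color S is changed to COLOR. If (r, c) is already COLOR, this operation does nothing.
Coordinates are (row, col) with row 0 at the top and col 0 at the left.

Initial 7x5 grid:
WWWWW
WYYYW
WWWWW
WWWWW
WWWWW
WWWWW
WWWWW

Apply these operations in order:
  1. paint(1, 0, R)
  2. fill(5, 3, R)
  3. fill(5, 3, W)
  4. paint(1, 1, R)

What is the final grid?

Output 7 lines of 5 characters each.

After op 1 paint(1,0,R):
WWWWW
RYYYW
WWWWW
WWWWW
WWWWW
WWWWW
WWWWW
After op 2 fill(5,3,R) [31 cells changed]:
RRRRR
RYYYR
RRRRR
RRRRR
RRRRR
RRRRR
RRRRR
After op 3 fill(5,3,W) [32 cells changed]:
WWWWW
WYYYW
WWWWW
WWWWW
WWWWW
WWWWW
WWWWW
After op 4 paint(1,1,R):
WWWWW
WRYYW
WWWWW
WWWWW
WWWWW
WWWWW
WWWWW

Answer: WWWWW
WRYYW
WWWWW
WWWWW
WWWWW
WWWWW
WWWWW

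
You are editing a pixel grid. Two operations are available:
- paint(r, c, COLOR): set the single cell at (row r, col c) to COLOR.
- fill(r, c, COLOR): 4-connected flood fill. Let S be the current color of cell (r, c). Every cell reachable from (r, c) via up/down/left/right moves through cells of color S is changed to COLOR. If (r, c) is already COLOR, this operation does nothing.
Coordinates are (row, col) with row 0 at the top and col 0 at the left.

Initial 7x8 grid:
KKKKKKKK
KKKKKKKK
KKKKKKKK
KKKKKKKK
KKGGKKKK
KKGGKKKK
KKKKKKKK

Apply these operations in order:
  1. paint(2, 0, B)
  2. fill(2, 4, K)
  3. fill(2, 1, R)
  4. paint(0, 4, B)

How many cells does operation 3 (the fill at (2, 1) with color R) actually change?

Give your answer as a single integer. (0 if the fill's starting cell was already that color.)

After op 1 paint(2,0,B):
KKKKKKKK
KKKKKKKK
BKKKKKKK
KKKKKKKK
KKGGKKKK
KKGGKKKK
KKKKKKKK
After op 2 fill(2,4,K) [0 cells changed]:
KKKKKKKK
KKKKKKKK
BKKKKKKK
KKKKKKKK
KKGGKKKK
KKGGKKKK
KKKKKKKK
After op 3 fill(2,1,R) [51 cells changed]:
RRRRRRRR
RRRRRRRR
BRRRRRRR
RRRRRRRR
RRGGRRRR
RRGGRRRR
RRRRRRRR

Answer: 51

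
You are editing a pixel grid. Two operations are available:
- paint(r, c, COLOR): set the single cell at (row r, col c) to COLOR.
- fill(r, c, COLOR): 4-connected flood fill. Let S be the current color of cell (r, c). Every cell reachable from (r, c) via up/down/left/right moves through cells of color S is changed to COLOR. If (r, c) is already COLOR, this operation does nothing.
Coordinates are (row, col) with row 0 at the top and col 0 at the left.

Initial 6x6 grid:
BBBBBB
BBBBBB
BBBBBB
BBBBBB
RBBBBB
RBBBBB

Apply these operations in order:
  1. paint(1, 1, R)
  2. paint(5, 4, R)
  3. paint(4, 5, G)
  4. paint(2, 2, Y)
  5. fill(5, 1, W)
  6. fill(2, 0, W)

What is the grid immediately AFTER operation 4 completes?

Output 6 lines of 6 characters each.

After op 1 paint(1,1,R):
BBBBBB
BRBBBB
BBBBBB
BBBBBB
RBBBBB
RBBBBB
After op 2 paint(5,4,R):
BBBBBB
BRBBBB
BBBBBB
BBBBBB
RBBBBB
RBBBRB
After op 3 paint(4,5,G):
BBBBBB
BRBBBB
BBBBBB
BBBBBB
RBBBBG
RBBBRB
After op 4 paint(2,2,Y):
BBBBBB
BRBBBB
BBYBBB
BBBBBB
RBBBBG
RBBBRB

Answer: BBBBBB
BRBBBB
BBYBBB
BBBBBB
RBBBBG
RBBBRB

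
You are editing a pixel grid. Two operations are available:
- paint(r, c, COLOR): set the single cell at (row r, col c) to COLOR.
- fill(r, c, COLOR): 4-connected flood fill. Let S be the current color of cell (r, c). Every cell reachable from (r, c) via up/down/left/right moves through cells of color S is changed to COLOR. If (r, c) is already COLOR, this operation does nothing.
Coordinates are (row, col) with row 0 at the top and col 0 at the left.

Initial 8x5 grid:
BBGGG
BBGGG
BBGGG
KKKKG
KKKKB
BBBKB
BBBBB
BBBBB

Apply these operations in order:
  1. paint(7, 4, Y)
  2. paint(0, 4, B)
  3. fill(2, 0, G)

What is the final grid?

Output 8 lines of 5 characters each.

After op 1 paint(7,4,Y):
BBGGG
BBGGG
BBGGG
KKKKG
KKKKB
BBBKB
BBBBB
BBBBY
After op 2 paint(0,4,B):
BBGGB
BBGGG
BBGGG
KKKKG
KKKKB
BBBKB
BBBBB
BBBBY
After op 3 fill(2,0,G) [6 cells changed]:
GGGGB
GGGGG
GGGGG
KKKKG
KKKKB
BBBKB
BBBBB
BBBBY

Answer: GGGGB
GGGGG
GGGGG
KKKKG
KKKKB
BBBKB
BBBBB
BBBBY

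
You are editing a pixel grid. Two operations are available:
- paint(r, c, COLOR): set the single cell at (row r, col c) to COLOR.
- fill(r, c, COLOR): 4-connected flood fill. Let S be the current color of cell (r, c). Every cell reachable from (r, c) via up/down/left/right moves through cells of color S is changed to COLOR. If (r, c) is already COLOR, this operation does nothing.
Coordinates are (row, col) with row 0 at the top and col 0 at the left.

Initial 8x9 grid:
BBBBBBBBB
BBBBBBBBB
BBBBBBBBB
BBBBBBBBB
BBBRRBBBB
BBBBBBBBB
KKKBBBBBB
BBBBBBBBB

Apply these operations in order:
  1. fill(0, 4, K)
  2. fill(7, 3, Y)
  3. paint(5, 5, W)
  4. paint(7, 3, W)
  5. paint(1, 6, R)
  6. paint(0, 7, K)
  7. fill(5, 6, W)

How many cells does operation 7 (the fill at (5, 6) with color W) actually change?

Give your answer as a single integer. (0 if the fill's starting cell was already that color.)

After op 1 fill(0,4,K) [67 cells changed]:
KKKKKKKKK
KKKKKKKKK
KKKKKKKKK
KKKKKKKKK
KKKRRKKKK
KKKKKKKKK
KKKKKKKKK
KKKKKKKKK
After op 2 fill(7,3,Y) [70 cells changed]:
YYYYYYYYY
YYYYYYYYY
YYYYYYYYY
YYYYYYYYY
YYYRRYYYY
YYYYYYYYY
YYYYYYYYY
YYYYYYYYY
After op 3 paint(5,5,W):
YYYYYYYYY
YYYYYYYYY
YYYYYYYYY
YYYYYYYYY
YYYRRYYYY
YYYYYWYYY
YYYYYYYYY
YYYYYYYYY
After op 4 paint(7,3,W):
YYYYYYYYY
YYYYYYYYY
YYYYYYYYY
YYYYYYYYY
YYYRRYYYY
YYYYYWYYY
YYYYYYYYY
YYYWYYYYY
After op 5 paint(1,6,R):
YYYYYYYYY
YYYYYYRYY
YYYYYYYYY
YYYYYYYYY
YYYRRYYYY
YYYYYWYYY
YYYYYYYYY
YYYWYYYYY
After op 6 paint(0,7,K):
YYYYYYYKY
YYYYYYRYY
YYYYYYYYY
YYYYYYYYY
YYYRRYYYY
YYYYYWYYY
YYYYYYYYY
YYYWYYYYY
After op 7 fill(5,6,W) [66 cells changed]:
WWWWWWWKW
WWWWWWRWW
WWWWWWWWW
WWWWWWWWW
WWWRRWWWW
WWWWWWWWW
WWWWWWWWW
WWWWWWWWW

Answer: 66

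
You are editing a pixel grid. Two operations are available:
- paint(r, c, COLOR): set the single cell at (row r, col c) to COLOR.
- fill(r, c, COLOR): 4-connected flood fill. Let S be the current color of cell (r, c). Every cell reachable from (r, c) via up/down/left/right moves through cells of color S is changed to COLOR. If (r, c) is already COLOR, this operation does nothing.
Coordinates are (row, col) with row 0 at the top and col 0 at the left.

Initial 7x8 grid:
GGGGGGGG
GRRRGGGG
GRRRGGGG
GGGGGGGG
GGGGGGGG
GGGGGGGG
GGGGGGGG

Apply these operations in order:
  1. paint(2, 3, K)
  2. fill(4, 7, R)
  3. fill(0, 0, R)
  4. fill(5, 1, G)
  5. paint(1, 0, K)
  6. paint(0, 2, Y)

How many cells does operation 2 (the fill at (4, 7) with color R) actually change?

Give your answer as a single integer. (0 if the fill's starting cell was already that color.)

After op 1 paint(2,3,K):
GGGGGGGG
GRRRGGGG
GRRKGGGG
GGGGGGGG
GGGGGGGG
GGGGGGGG
GGGGGGGG
After op 2 fill(4,7,R) [50 cells changed]:
RRRRRRRR
RRRRRRRR
RRRKRRRR
RRRRRRRR
RRRRRRRR
RRRRRRRR
RRRRRRRR

Answer: 50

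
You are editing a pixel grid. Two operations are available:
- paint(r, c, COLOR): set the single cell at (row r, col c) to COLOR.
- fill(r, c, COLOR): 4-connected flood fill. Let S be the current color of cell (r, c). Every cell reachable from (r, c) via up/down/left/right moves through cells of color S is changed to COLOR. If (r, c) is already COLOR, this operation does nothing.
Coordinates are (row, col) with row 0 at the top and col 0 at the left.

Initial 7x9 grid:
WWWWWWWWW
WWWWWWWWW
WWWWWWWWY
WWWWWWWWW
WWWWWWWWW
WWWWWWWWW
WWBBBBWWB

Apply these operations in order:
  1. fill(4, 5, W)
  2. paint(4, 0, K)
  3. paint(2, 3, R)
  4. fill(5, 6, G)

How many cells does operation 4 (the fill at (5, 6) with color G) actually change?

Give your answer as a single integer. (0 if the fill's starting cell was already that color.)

Answer: 55

Derivation:
After op 1 fill(4,5,W) [0 cells changed]:
WWWWWWWWW
WWWWWWWWW
WWWWWWWWY
WWWWWWWWW
WWWWWWWWW
WWWWWWWWW
WWBBBBWWB
After op 2 paint(4,0,K):
WWWWWWWWW
WWWWWWWWW
WWWWWWWWY
WWWWWWWWW
KWWWWWWWW
WWWWWWWWW
WWBBBBWWB
After op 3 paint(2,3,R):
WWWWWWWWW
WWWWWWWWW
WWWRWWWWY
WWWWWWWWW
KWWWWWWWW
WWWWWWWWW
WWBBBBWWB
After op 4 fill(5,6,G) [55 cells changed]:
GGGGGGGGG
GGGGGGGGG
GGGRGGGGY
GGGGGGGGG
KGGGGGGGG
GGGGGGGGG
GGBBBBGGB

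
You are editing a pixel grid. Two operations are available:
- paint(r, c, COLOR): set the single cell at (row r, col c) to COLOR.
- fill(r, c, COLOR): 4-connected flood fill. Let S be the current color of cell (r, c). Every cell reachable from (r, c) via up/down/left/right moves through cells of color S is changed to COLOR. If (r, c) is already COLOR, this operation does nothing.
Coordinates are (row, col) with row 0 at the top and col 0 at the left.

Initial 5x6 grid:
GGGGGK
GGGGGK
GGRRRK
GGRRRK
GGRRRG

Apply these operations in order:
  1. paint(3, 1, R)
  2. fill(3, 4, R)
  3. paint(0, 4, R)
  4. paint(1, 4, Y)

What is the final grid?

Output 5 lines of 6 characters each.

After op 1 paint(3,1,R):
GGGGGK
GGGGGK
GGRRRK
GRRRRK
GGRRRG
After op 2 fill(3,4,R) [0 cells changed]:
GGGGGK
GGGGGK
GGRRRK
GRRRRK
GGRRRG
After op 3 paint(0,4,R):
GGGGRK
GGGGGK
GGRRRK
GRRRRK
GGRRRG
After op 4 paint(1,4,Y):
GGGGRK
GGGGYK
GGRRRK
GRRRRK
GGRRRG

Answer: GGGGRK
GGGGYK
GGRRRK
GRRRRK
GGRRRG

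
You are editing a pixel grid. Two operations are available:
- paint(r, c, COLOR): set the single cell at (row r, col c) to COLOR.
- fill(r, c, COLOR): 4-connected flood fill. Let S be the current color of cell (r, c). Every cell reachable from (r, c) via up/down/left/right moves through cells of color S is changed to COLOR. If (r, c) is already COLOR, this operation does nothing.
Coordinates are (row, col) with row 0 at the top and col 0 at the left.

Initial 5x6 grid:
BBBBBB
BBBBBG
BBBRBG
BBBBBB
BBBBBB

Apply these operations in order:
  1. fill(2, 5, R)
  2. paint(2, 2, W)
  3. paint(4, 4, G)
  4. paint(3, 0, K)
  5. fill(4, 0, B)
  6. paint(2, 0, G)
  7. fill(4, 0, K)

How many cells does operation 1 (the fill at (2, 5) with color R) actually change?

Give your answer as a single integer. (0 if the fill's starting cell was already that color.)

After op 1 fill(2,5,R) [2 cells changed]:
BBBBBB
BBBBBR
BBBRBR
BBBBBB
BBBBBB

Answer: 2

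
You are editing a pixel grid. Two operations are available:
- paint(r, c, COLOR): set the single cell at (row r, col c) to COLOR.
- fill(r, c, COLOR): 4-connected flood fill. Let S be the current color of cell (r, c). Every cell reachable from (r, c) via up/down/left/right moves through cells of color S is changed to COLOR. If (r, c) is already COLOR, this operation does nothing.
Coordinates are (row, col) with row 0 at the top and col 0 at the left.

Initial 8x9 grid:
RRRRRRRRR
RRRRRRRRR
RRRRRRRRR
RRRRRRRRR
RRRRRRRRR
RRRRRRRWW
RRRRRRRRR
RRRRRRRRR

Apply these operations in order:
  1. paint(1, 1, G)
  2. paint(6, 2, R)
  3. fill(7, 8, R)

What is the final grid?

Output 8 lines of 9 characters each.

Answer: RRRRRRRRR
RGRRRRRRR
RRRRRRRRR
RRRRRRRRR
RRRRRRRRR
RRRRRRRWW
RRRRRRRRR
RRRRRRRRR

Derivation:
After op 1 paint(1,1,G):
RRRRRRRRR
RGRRRRRRR
RRRRRRRRR
RRRRRRRRR
RRRRRRRRR
RRRRRRRWW
RRRRRRRRR
RRRRRRRRR
After op 2 paint(6,2,R):
RRRRRRRRR
RGRRRRRRR
RRRRRRRRR
RRRRRRRRR
RRRRRRRRR
RRRRRRRWW
RRRRRRRRR
RRRRRRRRR
After op 3 fill(7,8,R) [0 cells changed]:
RRRRRRRRR
RGRRRRRRR
RRRRRRRRR
RRRRRRRRR
RRRRRRRRR
RRRRRRRWW
RRRRRRRRR
RRRRRRRRR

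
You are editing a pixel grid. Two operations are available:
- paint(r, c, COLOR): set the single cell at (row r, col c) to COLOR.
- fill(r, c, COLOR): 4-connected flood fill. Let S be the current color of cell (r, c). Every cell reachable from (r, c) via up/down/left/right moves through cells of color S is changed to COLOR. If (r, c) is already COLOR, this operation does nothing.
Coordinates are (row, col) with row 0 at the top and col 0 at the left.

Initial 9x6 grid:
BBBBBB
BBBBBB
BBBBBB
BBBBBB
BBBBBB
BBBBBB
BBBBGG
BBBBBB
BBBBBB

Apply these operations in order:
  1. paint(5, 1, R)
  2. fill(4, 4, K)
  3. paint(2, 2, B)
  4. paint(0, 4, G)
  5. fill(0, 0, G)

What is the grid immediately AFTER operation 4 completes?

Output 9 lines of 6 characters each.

Answer: KKKKGK
KKKKKK
KKBKKK
KKKKKK
KKKKKK
KRKKKK
KKKKGG
KKKKKK
KKKKKK

Derivation:
After op 1 paint(5,1,R):
BBBBBB
BBBBBB
BBBBBB
BBBBBB
BBBBBB
BRBBBB
BBBBGG
BBBBBB
BBBBBB
After op 2 fill(4,4,K) [51 cells changed]:
KKKKKK
KKKKKK
KKKKKK
KKKKKK
KKKKKK
KRKKKK
KKKKGG
KKKKKK
KKKKKK
After op 3 paint(2,2,B):
KKKKKK
KKKKKK
KKBKKK
KKKKKK
KKKKKK
KRKKKK
KKKKGG
KKKKKK
KKKKKK
After op 4 paint(0,4,G):
KKKKGK
KKKKKK
KKBKKK
KKKKKK
KKKKKK
KRKKKK
KKKKGG
KKKKKK
KKKKKK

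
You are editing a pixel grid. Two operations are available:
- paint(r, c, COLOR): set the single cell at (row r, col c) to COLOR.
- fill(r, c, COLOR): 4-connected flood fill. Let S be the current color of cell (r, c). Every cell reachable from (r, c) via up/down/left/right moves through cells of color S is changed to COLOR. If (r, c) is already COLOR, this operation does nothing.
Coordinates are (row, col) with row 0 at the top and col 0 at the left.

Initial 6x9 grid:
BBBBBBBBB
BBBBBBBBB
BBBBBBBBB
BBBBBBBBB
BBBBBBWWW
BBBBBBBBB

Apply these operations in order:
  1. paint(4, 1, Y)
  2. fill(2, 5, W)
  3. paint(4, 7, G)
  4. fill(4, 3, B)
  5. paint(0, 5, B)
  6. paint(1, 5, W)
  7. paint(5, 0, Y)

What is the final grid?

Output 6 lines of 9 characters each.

Answer: BBBBBBBBB
BBBBBWBBB
BBBBBBBBB
BBBBBBBBB
BYBBBBBGB
YBBBBBBBB

Derivation:
After op 1 paint(4,1,Y):
BBBBBBBBB
BBBBBBBBB
BBBBBBBBB
BBBBBBBBB
BYBBBBWWW
BBBBBBBBB
After op 2 fill(2,5,W) [50 cells changed]:
WWWWWWWWW
WWWWWWWWW
WWWWWWWWW
WWWWWWWWW
WYWWWWWWW
WWWWWWWWW
After op 3 paint(4,7,G):
WWWWWWWWW
WWWWWWWWW
WWWWWWWWW
WWWWWWWWW
WYWWWWWGW
WWWWWWWWW
After op 4 fill(4,3,B) [52 cells changed]:
BBBBBBBBB
BBBBBBBBB
BBBBBBBBB
BBBBBBBBB
BYBBBBBGB
BBBBBBBBB
After op 5 paint(0,5,B):
BBBBBBBBB
BBBBBBBBB
BBBBBBBBB
BBBBBBBBB
BYBBBBBGB
BBBBBBBBB
After op 6 paint(1,5,W):
BBBBBBBBB
BBBBBWBBB
BBBBBBBBB
BBBBBBBBB
BYBBBBBGB
BBBBBBBBB
After op 7 paint(5,0,Y):
BBBBBBBBB
BBBBBWBBB
BBBBBBBBB
BBBBBBBBB
BYBBBBBGB
YBBBBBBBB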